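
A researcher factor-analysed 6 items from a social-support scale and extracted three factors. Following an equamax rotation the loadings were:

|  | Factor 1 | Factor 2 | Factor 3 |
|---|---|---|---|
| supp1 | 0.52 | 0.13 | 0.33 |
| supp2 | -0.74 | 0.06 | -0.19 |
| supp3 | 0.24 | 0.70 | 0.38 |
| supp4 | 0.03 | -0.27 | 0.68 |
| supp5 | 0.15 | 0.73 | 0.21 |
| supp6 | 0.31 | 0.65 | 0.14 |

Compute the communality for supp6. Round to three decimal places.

0.538

h² = 0.31² + 0.65² + 0.14² = 0.0961 + 0.4225 + 0.0196 = 0.5382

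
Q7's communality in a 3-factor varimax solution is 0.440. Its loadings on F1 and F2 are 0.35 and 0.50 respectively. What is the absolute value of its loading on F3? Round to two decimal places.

0.26

Under orthogonal rotation h² = Σλ², so λ_F3² = h² − (0.3725) = 0.440 − 0.3725 = 0.0675.
|λ| = √0.0675 = 0.2598.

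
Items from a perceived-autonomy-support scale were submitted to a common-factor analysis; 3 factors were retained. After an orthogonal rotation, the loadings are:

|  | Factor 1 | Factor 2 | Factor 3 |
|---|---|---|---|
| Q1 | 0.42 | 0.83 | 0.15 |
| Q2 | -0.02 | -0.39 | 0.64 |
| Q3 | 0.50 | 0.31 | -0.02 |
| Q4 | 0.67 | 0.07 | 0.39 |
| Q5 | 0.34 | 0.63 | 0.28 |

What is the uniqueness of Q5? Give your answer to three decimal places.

h² = 0.34² + 0.63² + 0.28² = 0.1156 + 0.3969 + 0.0784 = 0.5909
Uniqueness u² = 1 − h² = 1 − 0.5909 = 0.4091

0.409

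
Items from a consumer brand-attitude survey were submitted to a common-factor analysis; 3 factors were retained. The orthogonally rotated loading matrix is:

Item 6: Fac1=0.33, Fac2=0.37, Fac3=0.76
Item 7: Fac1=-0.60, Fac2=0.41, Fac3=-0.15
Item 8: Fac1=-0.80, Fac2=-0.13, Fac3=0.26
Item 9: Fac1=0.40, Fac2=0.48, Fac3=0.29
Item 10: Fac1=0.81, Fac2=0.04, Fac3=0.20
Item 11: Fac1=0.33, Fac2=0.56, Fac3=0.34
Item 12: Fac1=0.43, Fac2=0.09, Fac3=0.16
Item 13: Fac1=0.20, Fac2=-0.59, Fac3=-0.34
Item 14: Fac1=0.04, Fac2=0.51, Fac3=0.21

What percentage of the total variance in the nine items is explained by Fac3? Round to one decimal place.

SS loadings for Fac3 = 0.76² + (-0.15)² + 0.26² + 0.29² + 0.20² + 0.34² + 0.16² + (-0.34)² + 0.21² = 1.0927
With 9 standardized items, total variance = 9. Proportion = 1.0927/9 = 0.1214 → 12.14%.

12.1%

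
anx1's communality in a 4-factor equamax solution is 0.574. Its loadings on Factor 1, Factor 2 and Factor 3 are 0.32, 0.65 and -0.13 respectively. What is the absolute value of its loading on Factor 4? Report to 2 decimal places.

0.18

Under orthogonal rotation h² = Σλ², so λ_Factor 4² = h² − (0.5418) = 0.574 − 0.5418 = 0.0322.
|λ| = √0.0322 = 0.1794.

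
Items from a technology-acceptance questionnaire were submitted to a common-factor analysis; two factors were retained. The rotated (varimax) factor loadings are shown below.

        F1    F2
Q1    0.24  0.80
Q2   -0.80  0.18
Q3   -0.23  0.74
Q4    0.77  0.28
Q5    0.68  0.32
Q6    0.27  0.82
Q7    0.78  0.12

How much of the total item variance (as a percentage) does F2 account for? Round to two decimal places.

SS loadings for F2 = 0.80² + 0.18² + 0.74² + 0.28² + 0.32² + 0.82² + 0.12² = 2.0876
With 7 standardized items, total variance = 7. Proportion = 2.0876/7 = 0.2982 → 29.82%.

29.82%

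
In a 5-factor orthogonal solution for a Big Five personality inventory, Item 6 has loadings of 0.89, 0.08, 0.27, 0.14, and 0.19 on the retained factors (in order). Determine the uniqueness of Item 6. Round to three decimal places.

h² = 0.89² + 0.08² + 0.27² + 0.14² + 0.19² = 0.7921 + 0.0064 + 0.0729 + 0.0196 + 0.0361 = 0.9271
Uniqueness u² = 1 − h² = 1 − 0.9271 = 0.0729

0.073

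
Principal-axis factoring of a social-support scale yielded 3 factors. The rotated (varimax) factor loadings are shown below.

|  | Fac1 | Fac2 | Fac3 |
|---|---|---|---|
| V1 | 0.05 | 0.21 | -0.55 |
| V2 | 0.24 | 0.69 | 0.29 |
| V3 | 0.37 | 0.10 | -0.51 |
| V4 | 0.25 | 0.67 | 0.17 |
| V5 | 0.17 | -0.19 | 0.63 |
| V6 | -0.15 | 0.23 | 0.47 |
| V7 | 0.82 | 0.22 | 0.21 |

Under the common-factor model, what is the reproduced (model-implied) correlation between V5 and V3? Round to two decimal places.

r̂ = Σ λ_i·λ_j across factors = (0.17)(0.37) + (-0.19)(0.10) + (0.63)(-0.51)
  = +0.0629 -0.0190 -0.3213 = -0.2774

-0.28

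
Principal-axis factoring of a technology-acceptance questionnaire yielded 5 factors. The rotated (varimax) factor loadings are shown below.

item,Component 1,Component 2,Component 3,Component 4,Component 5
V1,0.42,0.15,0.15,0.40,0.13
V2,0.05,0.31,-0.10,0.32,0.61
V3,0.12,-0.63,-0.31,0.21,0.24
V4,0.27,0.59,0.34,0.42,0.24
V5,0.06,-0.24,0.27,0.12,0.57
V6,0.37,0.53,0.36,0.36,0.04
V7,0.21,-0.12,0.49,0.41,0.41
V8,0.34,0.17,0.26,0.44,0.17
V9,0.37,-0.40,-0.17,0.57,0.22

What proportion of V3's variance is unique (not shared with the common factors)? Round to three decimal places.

h² = 0.12² + (-0.63)² + (-0.31)² + 0.21² + 0.24² = 0.0144 + 0.3969 + 0.0961 + 0.0441 + 0.0576 = 0.6091
Uniqueness u² = 1 − h² = 1 − 0.6091 = 0.3909

0.391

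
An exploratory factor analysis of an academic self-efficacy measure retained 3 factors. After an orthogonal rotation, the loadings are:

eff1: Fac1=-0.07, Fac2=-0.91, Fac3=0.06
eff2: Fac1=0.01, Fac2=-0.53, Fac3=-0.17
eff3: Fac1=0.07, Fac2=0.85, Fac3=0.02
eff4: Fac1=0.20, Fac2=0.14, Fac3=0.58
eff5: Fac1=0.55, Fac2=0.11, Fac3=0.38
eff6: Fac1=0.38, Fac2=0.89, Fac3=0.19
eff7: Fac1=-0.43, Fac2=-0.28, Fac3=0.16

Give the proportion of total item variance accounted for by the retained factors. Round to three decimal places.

SS loadings by factor: 0.6817, 2.7337, 0.5754; total = 3.9908.
Total variance with 7 standardized items is 7, so the solution explains 3.9908/7 = 0.5701.

0.570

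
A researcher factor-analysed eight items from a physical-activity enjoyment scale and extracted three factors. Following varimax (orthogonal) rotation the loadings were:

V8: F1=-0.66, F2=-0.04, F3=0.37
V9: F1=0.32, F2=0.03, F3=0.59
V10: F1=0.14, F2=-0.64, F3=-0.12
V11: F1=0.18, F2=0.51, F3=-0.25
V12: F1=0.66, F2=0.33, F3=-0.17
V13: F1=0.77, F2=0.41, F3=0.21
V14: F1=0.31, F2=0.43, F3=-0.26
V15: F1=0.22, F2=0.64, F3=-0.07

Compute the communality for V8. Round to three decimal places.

0.574

h² = (-0.66)² + (-0.04)² + 0.37² = 0.4356 + 0.0016 + 0.1369 = 0.5741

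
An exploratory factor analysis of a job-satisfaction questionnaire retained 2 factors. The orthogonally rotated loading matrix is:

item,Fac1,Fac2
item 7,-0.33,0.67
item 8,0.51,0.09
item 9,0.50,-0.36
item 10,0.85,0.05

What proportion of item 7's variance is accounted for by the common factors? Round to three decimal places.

h² = (-0.33)² + 0.67² = 0.1089 + 0.4489 = 0.5578

0.558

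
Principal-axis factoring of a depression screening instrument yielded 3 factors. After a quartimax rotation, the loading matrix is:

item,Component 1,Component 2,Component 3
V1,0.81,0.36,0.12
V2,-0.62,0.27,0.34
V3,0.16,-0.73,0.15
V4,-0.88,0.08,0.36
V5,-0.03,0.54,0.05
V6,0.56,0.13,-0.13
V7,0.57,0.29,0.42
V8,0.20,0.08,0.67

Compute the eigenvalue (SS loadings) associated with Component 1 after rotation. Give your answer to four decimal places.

2.5199

SS loadings for Component 1 = 0.81² + (-0.62)² + 0.16² + (-0.88)² + (-0.03)² + 0.56² + 0.57² + 0.20² = 0.6561 + 0.3844 + 0.0256 + 0.7744 + 0.0009 + 0.3136 + 0.3249 + 0.0400 = 2.5199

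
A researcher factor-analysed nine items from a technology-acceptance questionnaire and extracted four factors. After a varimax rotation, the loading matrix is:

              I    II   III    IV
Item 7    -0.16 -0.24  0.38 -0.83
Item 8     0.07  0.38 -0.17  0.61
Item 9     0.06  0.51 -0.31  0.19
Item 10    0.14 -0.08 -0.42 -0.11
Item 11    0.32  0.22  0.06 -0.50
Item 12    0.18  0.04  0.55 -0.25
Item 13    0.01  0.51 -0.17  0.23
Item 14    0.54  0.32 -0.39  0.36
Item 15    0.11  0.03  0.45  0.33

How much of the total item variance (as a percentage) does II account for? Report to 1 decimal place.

9.8%

SS loadings for II = (-0.24)² + 0.38² + 0.51² + (-0.08)² + 0.22² + 0.04² + 0.51² + 0.32² + 0.03² = 0.8819
With 9 standardized items, total variance = 9. Proportion = 0.8819/9 = 0.0980 → 9.80%.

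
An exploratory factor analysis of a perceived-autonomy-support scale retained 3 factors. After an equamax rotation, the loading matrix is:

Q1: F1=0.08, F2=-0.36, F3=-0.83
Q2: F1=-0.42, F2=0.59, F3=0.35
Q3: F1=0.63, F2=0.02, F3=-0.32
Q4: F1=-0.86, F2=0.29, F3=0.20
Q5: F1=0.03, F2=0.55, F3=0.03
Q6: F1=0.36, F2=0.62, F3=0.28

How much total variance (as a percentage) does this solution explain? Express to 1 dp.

62.2%

Communalities: 0.8249, 0.6470, 0.4997, 0.8637, 0.3043, 0.5924; Σh² = 3.7320.
Total variance with 6 standardized items is 6, so the solution explains 3.7320/6 = 0.6220 = 62.20%.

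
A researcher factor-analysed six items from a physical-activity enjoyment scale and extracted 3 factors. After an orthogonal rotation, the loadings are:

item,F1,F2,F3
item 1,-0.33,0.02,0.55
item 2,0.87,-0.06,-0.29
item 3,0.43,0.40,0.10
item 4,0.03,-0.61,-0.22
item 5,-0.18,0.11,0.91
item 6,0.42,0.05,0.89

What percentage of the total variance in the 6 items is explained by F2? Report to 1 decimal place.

9.2%

SS loadings for F2 = 0.02² + (-0.06)² + 0.40² + (-0.61)² + 0.11² + 0.05² = 0.5507
With 6 standardized items, total variance = 6. Proportion = 0.5507/6 = 0.0918 → 9.18%.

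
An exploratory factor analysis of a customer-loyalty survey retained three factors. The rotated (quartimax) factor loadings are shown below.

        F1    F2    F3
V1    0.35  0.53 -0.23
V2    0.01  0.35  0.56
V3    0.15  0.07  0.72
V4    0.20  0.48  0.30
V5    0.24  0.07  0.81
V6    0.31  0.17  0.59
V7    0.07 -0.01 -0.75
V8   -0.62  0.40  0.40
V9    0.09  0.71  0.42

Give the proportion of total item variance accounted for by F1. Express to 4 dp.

SS loadings for F1 = 0.35² + 0.01² + 0.15² + 0.20² + 0.24² + 0.31² + 0.07² + (-0.62)² + 0.09² = 0.7362
Proportion of variance = 0.7362 / 9 = 0.0818.

0.0818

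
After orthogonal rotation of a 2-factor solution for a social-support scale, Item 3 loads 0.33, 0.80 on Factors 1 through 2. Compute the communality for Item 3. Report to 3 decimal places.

h² = 0.33² + 0.80² = 0.1089 + 0.6400 = 0.7489

0.749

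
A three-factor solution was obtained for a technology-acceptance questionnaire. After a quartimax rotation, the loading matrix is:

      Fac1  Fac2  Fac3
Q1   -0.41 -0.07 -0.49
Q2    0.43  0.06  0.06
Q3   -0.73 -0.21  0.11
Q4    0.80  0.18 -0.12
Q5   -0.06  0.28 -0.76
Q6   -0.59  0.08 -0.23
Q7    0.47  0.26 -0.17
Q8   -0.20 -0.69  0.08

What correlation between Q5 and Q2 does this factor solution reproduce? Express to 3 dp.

-0.055

r̂ = Σ λ_i·λ_j across factors = (-0.06)(0.43) + (0.28)(0.06) + (-0.76)(0.06)
  = -0.0258 +0.0168 -0.0456 = -0.0546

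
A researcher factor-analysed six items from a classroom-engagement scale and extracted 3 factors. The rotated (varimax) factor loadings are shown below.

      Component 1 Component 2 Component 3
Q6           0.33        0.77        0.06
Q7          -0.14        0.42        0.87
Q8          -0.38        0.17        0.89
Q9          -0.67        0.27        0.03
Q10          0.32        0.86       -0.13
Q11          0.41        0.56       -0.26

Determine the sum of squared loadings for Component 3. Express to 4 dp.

SS loadings for Component 3 = 0.06² + 0.87² + 0.89² + 0.03² + (-0.13)² + (-0.26)² = 0.0036 + 0.7569 + 0.7921 + 0.0009 + 0.0169 + 0.0676 = 1.6380

1.6380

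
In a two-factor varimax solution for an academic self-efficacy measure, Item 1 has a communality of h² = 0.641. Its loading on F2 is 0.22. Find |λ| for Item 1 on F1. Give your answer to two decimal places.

Under orthogonal rotation h² = Σλ², so λ_F1² = h² − (0.0484) = 0.641 − 0.0484 = 0.5926.
|λ| = √0.5926 = 0.7698.

0.77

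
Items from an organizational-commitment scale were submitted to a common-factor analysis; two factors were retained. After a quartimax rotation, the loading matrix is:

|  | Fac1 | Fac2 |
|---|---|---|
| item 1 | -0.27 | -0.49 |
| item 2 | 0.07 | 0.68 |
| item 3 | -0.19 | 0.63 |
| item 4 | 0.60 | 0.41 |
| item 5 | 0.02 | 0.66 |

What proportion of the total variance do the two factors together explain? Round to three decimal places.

0.435

SS loadings by factor: 0.4743, 1.7031; total = 2.1774.
Total variance with 5 standardized items is 5, so the solution explains 2.1774/5 = 0.4355.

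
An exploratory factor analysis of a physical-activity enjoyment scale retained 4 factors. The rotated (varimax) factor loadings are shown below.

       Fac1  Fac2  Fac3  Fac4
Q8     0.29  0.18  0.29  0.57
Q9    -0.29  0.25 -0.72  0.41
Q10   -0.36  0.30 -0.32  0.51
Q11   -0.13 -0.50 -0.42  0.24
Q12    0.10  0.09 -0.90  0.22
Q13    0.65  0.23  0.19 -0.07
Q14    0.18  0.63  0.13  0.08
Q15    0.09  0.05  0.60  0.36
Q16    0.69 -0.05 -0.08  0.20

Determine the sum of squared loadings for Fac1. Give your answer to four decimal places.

1.2638

SS loadings for Fac1 = 0.29² + (-0.29)² + (-0.36)² + (-0.13)² + 0.10² + 0.65² + 0.18² + 0.09² + 0.69² = 0.0841 + 0.0841 + 0.1296 + 0.0169 + 0.0100 + 0.4225 + 0.0324 + 0.0081 + 0.4761 = 1.2638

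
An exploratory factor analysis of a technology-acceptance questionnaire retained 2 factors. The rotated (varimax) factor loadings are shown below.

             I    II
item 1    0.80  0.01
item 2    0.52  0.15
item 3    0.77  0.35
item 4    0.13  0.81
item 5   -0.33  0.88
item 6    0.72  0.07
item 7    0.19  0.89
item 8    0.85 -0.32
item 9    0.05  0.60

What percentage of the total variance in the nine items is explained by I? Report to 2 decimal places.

32.32%

SS loadings for I = 0.80² + 0.52² + 0.77² + 0.13² + (-0.33)² + 0.72² + 0.19² + 0.85² + 0.05² = 2.9086
With 9 standardized items, total variance = 9. Proportion = 2.9086/9 = 0.3232 → 32.32%.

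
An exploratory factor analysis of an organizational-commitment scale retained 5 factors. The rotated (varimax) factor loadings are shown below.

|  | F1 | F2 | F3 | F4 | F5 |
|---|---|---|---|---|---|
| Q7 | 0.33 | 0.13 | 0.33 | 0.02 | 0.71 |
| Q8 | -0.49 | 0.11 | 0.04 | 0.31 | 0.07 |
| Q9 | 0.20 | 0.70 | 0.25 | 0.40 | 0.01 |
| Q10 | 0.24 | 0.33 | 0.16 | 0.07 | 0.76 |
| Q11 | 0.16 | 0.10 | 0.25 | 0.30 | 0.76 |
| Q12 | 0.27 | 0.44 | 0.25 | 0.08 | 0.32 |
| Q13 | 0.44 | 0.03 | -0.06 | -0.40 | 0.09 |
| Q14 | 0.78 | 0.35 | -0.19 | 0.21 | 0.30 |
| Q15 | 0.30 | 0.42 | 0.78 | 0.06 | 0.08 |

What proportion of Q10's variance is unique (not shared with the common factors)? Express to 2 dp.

0.23

h² = 0.24² + 0.33² + 0.16² + 0.07² + 0.76² = 0.0576 + 0.1089 + 0.0256 + 0.0049 + 0.5776 = 0.7746
Uniqueness u² = 1 − h² = 1 − 0.7746 = 0.2254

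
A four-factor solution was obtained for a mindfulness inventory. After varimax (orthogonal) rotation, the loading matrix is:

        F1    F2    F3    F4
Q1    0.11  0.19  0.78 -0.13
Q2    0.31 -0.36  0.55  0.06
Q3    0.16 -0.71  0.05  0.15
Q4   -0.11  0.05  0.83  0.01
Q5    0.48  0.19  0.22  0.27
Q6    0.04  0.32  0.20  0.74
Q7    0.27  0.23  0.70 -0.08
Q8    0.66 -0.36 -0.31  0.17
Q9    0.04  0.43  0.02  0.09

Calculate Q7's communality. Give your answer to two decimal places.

0.62

h² = 0.27² + 0.23² + 0.70² + (-0.08)² = 0.0729 + 0.0529 + 0.4900 + 0.0064 = 0.6222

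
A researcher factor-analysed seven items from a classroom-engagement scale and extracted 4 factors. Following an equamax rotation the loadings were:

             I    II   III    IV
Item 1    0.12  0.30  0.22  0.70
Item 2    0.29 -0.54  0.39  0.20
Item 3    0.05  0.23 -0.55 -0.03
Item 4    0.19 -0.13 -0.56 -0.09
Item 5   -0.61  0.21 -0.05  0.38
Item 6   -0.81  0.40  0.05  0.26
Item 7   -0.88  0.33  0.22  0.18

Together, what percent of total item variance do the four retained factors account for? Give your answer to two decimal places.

Communalities: 0.6428, 0.5678, 0.3588, 0.3747, 0.5631, 0.8862, 0.9641; Σh² = 4.3575.
Total variance with 7 standardized items is 7, so the solution explains 4.3575/7 = 0.6225 = 62.25%.

62.25%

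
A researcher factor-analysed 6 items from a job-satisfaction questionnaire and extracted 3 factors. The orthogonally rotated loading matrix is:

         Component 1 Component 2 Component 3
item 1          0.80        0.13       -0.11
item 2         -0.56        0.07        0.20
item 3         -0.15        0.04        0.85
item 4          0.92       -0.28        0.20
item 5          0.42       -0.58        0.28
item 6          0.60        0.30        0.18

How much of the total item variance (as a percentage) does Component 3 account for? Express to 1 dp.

SS loadings for Component 3 = (-0.11)² + 0.20² + 0.85² + 0.20² + 0.28² + 0.18² = 0.9254
With 6 standardized items, total variance = 6. Proportion = 0.9254/6 = 0.1542 → 15.42%.

15.4%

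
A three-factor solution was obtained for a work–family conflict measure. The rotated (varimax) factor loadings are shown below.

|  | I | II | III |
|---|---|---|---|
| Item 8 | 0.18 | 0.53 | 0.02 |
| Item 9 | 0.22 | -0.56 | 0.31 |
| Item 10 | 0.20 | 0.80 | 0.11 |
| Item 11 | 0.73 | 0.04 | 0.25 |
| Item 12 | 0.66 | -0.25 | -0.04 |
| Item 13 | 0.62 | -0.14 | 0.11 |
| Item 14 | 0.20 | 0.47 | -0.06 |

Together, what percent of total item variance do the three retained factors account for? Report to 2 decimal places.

46.30%

Communalities: 0.3137, 0.4581, 0.6921, 0.5970, 0.4997, 0.4161, 0.2645; Σh² = 3.2412.
Total variance with 7 standardized items is 7, so the solution explains 3.2412/7 = 0.4630 = 46.30%.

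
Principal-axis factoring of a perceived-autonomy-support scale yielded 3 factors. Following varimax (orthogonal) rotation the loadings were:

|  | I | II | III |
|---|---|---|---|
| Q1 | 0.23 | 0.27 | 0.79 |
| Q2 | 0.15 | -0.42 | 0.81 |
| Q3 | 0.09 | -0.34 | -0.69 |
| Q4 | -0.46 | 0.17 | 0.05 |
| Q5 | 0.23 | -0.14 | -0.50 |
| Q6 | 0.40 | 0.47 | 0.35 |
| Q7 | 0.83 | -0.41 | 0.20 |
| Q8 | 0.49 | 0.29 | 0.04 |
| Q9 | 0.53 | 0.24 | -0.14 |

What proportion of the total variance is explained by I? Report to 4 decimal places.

0.1909

SS loadings for I = 0.23² + 0.15² + 0.09² + (-0.46)² + 0.23² + 0.40² + 0.83² + 0.49² + 0.53² = 1.7179
Proportion of variance = 1.7179 / 9 = 0.1909.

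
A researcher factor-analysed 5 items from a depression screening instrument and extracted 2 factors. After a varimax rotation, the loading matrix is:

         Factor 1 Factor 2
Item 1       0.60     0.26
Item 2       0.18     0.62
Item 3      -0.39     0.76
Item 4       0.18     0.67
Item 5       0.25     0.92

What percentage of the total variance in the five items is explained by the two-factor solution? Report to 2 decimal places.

SS loadings by factor: 0.6394, 2.3249; total = 2.9643.
Total variance with 5 standardized items is 5, so the solution explains 2.9643/5 = 0.5929 = 59.29%.

59.29%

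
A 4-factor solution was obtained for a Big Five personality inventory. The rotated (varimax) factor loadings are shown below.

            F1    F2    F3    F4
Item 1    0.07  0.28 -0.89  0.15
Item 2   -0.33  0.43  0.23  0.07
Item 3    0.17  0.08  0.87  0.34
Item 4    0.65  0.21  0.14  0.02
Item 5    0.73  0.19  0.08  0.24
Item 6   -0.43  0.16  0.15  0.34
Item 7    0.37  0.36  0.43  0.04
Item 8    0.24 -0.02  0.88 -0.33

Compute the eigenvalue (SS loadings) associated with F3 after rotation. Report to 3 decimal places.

SS loadings for F3 = (-0.89)² + 0.23² + 0.87² + 0.14² + 0.08² + 0.15² + 0.43² + 0.88² = 0.7921 + 0.0529 + 0.7569 + 0.0196 + 0.0064 + 0.0225 + 0.1849 + 0.7744 = 2.6097

2.610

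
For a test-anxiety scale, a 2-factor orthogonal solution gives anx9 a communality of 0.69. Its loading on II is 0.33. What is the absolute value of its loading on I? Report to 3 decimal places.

0.762

Under orthogonal rotation h² = Σλ², so λ_I² = h² − (0.1089) = 0.69 − 0.1089 = 0.5811.
|λ| = √0.5811 = 0.7623.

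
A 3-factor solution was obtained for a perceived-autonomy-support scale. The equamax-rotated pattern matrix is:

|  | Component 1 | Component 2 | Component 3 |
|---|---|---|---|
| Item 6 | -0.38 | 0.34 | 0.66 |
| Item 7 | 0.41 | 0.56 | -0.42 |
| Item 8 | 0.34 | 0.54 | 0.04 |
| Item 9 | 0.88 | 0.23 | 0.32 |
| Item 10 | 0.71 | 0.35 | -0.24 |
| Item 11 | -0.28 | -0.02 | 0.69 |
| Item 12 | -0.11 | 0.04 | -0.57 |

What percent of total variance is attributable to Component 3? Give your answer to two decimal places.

22.49%

SS loadings for Component 3 = 0.66² + (-0.42)² + 0.04² + 0.32² + (-0.24)² + 0.69² + (-0.57)² = 1.5746
With 7 standardized items, total variance = 7. Proportion = 1.5746/7 = 0.2249 → 22.49%.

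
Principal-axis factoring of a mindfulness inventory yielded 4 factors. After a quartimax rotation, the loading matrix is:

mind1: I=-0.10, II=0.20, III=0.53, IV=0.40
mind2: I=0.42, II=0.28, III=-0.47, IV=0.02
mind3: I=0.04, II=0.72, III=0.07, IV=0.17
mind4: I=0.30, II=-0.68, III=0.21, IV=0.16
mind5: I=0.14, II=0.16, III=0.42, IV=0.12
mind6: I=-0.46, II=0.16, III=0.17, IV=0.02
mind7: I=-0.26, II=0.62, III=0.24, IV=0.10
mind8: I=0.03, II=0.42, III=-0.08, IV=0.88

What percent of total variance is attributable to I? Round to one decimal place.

SS loadings for I = (-0.10)² + 0.42² + 0.04² + 0.30² + 0.14² + (-0.46)² + (-0.26)² + 0.03² = 0.5777
With 8 standardized items, total variance = 8. Proportion = 0.5777/8 = 0.0722 → 7.22%.

7.2%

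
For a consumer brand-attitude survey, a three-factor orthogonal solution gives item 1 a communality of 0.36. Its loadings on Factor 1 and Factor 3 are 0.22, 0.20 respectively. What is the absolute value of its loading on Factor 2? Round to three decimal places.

Under orthogonal rotation h² = Σλ², so λ_Factor 2² = h² − (0.0884) = 0.36 − 0.0884 = 0.2716.
|λ| = √0.2716 = 0.5212.

0.521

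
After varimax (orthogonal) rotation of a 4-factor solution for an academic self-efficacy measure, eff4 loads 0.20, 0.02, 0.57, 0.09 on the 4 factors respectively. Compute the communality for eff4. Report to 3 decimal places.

h² = 0.20² + 0.02² + 0.57² + 0.09² = 0.0400 + 0.0004 + 0.3249 + 0.0081 = 0.3734

0.373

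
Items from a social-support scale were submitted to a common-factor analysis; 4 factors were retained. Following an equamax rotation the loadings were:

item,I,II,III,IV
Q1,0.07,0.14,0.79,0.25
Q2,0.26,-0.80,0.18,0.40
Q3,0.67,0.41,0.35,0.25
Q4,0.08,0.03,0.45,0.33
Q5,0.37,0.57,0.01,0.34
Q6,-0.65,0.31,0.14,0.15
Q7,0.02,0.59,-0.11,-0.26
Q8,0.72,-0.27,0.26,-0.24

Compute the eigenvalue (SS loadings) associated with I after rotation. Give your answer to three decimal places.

1.606

SS loadings for I = 0.07² + 0.26² + 0.67² + 0.08² + 0.37² + (-0.65)² + 0.02² + 0.72² = 0.0049 + 0.0676 + 0.4489 + 0.0064 + 0.1369 + 0.4225 + 0.0004 + 0.5184 = 1.6060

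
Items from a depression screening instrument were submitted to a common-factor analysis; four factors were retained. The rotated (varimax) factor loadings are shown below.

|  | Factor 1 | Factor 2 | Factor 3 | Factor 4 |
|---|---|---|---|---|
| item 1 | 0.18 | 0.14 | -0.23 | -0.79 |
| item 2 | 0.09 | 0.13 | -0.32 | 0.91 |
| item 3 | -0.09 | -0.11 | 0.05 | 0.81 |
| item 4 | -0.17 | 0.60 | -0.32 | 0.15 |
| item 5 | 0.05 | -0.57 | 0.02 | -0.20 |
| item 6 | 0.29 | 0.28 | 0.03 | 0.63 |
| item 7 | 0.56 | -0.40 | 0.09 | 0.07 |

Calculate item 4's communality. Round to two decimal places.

h² = (-0.17)² + 0.60² + (-0.32)² + 0.15² = 0.0289 + 0.3600 + 0.1024 + 0.0225 = 0.5138

0.51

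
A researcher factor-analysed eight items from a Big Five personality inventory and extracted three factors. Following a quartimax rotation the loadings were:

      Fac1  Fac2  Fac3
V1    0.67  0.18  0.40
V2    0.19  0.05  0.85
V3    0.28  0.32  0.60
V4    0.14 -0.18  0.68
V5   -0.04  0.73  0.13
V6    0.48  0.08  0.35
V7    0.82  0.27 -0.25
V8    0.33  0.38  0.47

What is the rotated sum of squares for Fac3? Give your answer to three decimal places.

2.128

SS loadings for Fac3 = 0.40² + 0.85² + 0.60² + 0.68² + 0.13² + 0.35² + (-0.25)² + 0.47² = 0.1600 + 0.7225 + 0.3600 + 0.4624 + 0.0169 + 0.1225 + 0.0625 + 0.2209 = 2.1277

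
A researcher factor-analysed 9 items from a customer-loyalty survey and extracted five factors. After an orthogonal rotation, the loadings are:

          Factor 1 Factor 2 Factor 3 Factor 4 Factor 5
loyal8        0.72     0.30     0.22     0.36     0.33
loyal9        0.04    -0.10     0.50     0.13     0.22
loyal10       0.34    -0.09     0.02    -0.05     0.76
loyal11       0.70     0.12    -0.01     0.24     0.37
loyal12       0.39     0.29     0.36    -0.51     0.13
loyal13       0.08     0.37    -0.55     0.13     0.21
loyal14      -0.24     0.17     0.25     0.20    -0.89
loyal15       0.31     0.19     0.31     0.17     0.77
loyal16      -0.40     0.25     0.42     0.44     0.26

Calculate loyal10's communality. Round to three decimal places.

0.704

h² = 0.34² + (-0.09)² + 0.02² + (-0.05)² + 0.76² = 0.1156 + 0.0081 + 0.0004 + 0.0025 + 0.5776 = 0.7042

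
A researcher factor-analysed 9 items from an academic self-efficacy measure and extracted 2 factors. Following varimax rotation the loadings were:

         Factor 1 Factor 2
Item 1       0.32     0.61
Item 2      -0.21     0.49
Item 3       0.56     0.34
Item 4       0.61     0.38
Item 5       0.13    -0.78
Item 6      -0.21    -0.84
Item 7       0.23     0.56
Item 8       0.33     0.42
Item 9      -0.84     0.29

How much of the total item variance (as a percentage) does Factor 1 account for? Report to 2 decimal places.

19.56%

SS loadings for Factor 1 = 0.32² + (-0.21)² + 0.56² + 0.61² + 0.13² + (-0.21)² + 0.23² + 0.33² + (-0.84)² = 1.7606
With 9 standardized items, total variance = 9. Proportion = 1.7606/9 = 0.1956 → 19.56%.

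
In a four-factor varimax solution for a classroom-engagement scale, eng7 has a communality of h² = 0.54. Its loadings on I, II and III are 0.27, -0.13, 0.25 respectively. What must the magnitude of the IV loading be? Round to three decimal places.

Under orthogonal rotation h² = Σλ², so λ_IV² = h² − (0.1523) = 0.54 − 0.1523 = 0.3877.
|λ| = √0.3877 = 0.6227.

0.623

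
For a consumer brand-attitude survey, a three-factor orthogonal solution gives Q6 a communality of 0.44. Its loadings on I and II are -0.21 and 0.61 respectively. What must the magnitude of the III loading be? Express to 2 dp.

Under orthogonal rotation h² = Σλ², so λ_III² = h² − (0.4162) = 0.44 − 0.4162 = 0.0238.
|λ| = √0.0238 = 0.1543.

0.15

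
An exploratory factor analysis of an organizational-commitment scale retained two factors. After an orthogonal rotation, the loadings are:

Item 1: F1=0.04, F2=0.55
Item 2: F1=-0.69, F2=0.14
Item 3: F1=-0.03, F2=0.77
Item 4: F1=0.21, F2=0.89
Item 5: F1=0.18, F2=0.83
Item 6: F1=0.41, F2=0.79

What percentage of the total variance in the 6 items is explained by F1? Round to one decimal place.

SS loadings for F1 = 0.04² + (-0.69)² + (-0.03)² + 0.21² + 0.18² + 0.41² = 0.7232
With 6 standardized items, total variance = 6. Proportion = 0.7232/6 = 0.1205 → 12.05%.

12.1%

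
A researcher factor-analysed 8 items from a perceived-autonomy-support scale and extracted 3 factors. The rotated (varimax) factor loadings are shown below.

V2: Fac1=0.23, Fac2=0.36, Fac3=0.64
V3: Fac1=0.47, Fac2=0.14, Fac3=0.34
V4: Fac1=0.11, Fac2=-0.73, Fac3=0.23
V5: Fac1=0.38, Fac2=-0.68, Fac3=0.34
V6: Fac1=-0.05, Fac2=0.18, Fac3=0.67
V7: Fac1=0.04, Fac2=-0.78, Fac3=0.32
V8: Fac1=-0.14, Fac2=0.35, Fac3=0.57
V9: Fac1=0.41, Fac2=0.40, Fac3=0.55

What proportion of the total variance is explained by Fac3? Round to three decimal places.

0.234

SS loadings for Fac3 = 0.64² + 0.34² + 0.23² + 0.34² + 0.67² + 0.32² + 0.57² + 0.55² = 1.8724
Proportion of variance = 1.8724 / 8 = 0.2341.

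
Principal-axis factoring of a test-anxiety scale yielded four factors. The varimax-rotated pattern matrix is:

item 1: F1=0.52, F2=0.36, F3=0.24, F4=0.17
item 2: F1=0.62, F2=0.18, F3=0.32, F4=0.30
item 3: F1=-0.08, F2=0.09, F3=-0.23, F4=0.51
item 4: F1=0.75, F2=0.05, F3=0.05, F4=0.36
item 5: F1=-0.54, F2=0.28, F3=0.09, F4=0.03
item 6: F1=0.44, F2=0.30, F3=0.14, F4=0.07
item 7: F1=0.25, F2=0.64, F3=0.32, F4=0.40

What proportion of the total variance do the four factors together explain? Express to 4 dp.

0.5060

Communalities: 0.4865, 0.6092, 0.3275, 0.6971, 0.3790, 0.3081, 0.7345; Σh² = 3.5419.
Total variance with 7 standardized items is 7, so the solution explains 3.5419/7 = 0.5060.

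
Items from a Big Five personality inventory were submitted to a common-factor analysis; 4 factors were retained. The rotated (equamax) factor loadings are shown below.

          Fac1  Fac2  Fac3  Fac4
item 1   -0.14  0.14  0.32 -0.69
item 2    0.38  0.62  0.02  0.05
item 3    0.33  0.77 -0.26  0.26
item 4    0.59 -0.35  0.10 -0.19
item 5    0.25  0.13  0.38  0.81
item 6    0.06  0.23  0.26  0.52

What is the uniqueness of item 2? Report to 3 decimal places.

0.468

h² = 0.38² + 0.62² + 0.02² + 0.05² = 0.1444 + 0.3844 + 0.0004 + 0.0025 = 0.5317
Uniqueness u² = 1 − h² = 1 − 0.5317 = 0.4683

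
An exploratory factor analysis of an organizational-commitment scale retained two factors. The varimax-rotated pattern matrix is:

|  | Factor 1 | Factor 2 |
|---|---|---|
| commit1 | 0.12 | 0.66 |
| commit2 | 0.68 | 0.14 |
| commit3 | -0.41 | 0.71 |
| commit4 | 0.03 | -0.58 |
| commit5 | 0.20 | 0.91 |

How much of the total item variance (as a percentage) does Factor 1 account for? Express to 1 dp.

SS loadings for Factor 1 = 0.12² + 0.68² + (-0.41)² + 0.03² + 0.20² = 0.6858
With 5 standardized items, total variance = 5. Proportion = 0.6858/5 = 0.1372 → 13.72%.

13.7%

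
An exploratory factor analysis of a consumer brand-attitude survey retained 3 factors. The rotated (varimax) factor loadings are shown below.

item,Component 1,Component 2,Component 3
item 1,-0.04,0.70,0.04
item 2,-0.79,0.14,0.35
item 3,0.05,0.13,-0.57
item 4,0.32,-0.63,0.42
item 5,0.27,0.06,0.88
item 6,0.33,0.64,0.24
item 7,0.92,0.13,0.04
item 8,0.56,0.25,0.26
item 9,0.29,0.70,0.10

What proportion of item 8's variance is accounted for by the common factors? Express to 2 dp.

0.44

h² = 0.56² + 0.25² + 0.26² = 0.3136 + 0.0625 + 0.0676 = 0.4437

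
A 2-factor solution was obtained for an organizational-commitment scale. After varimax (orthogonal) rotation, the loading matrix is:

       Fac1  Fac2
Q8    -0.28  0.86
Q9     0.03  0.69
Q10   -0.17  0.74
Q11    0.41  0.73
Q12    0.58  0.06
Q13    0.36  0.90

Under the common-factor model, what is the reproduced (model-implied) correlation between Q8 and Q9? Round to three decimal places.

0.585

r̂ = Σ λ_i·λ_j across factors = (-0.28)(0.03) + (0.86)(0.69)
  = -0.0084 +0.5934 = 0.5850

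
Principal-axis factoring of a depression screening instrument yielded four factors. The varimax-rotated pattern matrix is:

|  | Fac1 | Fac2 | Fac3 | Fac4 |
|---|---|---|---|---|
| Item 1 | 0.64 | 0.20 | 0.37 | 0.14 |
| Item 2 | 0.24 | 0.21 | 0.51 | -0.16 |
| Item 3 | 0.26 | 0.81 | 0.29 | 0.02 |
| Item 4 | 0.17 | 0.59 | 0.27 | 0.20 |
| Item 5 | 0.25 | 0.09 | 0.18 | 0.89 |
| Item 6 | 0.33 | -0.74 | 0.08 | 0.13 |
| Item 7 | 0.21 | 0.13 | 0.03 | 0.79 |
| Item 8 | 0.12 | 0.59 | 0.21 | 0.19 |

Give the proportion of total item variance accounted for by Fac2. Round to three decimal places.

0.251

SS loadings for Fac2 = 0.20² + 0.21² + 0.81² + 0.59² + 0.09² + (-0.74)² + 0.13² + 0.59² = 2.0090
Proportion of variance = 2.0090 / 8 = 0.2511.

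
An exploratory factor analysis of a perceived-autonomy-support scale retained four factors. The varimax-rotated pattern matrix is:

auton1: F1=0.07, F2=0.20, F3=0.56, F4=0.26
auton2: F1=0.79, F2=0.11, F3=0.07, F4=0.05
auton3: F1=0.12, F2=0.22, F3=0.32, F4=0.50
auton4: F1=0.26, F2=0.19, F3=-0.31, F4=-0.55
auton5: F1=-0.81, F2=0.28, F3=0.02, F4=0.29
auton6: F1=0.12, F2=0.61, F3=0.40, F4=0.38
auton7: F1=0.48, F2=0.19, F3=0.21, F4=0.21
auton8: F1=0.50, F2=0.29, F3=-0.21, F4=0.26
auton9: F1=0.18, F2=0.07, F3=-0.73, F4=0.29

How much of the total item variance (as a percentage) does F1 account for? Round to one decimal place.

21.0%

SS loadings for F1 = 0.07² + 0.79² + 0.12² + 0.26² + (-0.81)² + 0.12² + 0.48² + 0.50² + 0.18² = 1.8943
With 9 standardized items, total variance = 9. Proportion = 1.8943/9 = 0.2105 → 21.05%.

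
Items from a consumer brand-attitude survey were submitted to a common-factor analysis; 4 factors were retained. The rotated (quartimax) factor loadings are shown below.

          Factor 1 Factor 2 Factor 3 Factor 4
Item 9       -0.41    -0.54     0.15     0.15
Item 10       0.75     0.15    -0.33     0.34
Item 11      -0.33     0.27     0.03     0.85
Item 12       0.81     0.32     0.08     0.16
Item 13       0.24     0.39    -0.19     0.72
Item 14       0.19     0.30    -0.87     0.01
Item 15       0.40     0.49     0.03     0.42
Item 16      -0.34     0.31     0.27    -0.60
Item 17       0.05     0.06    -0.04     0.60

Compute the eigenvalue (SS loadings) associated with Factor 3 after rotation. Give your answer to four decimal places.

SS loadings for Factor 3 = 0.15² + (-0.33)² + 0.03² + 0.08² + (-0.19)² + (-0.87)² + 0.03² + 0.27² + (-0.04)² = 0.0225 + 0.1089 + 0.0009 + 0.0064 + 0.0361 + 0.7569 + 0.0009 + 0.0729 + 0.0016 = 1.0071

1.0071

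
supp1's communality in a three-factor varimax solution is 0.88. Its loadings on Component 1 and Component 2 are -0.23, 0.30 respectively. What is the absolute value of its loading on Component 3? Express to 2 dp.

0.86

Under orthogonal rotation h² = Σλ², so λ_Component 3² = h² − (0.1429) = 0.88 − 0.1429 = 0.7371.
|λ| = √0.7371 = 0.8585.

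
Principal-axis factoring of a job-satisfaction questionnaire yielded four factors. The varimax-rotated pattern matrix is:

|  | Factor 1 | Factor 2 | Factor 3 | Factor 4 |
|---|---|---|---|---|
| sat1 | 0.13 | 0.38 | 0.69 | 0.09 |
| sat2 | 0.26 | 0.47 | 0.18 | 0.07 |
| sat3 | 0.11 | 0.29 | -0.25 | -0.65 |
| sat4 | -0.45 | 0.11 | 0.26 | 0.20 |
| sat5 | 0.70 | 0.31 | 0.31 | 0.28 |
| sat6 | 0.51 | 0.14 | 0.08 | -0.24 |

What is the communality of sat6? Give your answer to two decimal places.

h² = 0.51² + 0.14² + 0.08² + (-0.24)² = 0.2601 + 0.0196 + 0.0064 + 0.0576 = 0.3437

0.34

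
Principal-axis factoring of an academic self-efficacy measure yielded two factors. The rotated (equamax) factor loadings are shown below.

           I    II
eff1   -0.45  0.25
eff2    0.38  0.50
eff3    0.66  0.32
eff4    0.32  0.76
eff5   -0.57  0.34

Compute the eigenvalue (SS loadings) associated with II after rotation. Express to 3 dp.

SS loadings for II = 0.25² + 0.50² + 0.32² + 0.76² + 0.34² = 0.0625 + 0.2500 + 0.1024 + 0.5776 + 0.1156 = 1.1081

1.108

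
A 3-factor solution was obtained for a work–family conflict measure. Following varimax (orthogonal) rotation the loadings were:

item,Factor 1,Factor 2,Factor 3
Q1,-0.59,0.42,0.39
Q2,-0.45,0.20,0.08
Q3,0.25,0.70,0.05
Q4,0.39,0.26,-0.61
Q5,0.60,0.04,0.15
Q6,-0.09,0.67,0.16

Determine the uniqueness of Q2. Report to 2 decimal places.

h² = (-0.45)² + 0.20² + 0.08² = 0.2025 + 0.0400 + 0.0064 = 0.2489
Uniqueness u² = 1 − h² = 1 − 0.2489 = 0.7511

0.75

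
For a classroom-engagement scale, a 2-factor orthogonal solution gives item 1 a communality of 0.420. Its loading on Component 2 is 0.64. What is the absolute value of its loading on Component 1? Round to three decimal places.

Under orthogonal rotation h² = Σλ², so λ_Component 1² = h² − (0.4096) = 0.420 − 0.4096 = 0.0104.
|λ| = √0.0104 = 0.1020.

0.102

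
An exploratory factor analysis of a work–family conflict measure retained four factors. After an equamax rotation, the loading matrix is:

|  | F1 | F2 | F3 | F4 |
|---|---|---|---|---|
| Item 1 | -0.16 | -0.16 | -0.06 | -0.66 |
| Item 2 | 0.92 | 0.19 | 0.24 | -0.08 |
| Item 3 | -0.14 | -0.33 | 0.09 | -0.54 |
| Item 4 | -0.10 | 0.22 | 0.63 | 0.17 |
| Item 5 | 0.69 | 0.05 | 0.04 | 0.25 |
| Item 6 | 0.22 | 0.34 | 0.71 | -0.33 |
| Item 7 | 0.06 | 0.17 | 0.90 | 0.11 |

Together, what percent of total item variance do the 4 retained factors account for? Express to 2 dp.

SS loadings by factor: 1.4297, 0.3660, 1.7819, 0.9460; total = 4.5236.
Total variance with 7 standardized items is 7, so the solution explains 4.5236/7 = 0.6462 = 64.62%.

64.62%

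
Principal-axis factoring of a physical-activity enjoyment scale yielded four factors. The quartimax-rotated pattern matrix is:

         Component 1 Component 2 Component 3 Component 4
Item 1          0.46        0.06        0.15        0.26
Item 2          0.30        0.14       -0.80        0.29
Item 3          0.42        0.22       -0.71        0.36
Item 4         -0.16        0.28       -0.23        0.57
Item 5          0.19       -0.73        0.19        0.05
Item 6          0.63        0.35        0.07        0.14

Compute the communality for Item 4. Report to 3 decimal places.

h² = (-0.16)² + 0.28² + (-0.23)² + 0.57² = 0.0256 + 0.0784 + 0.0529 + 0.3249 = 0.4818

0.482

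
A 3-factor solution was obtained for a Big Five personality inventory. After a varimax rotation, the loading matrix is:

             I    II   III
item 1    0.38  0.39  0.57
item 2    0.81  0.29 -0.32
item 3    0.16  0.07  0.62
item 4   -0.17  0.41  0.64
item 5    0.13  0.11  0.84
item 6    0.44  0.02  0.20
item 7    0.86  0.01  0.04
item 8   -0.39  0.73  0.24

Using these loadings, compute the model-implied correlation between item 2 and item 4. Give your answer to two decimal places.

-0.22

r̂ = Σ λ_i·λ_j across factors = (0.81)(-0.17) + (0.29)(0.41) + (-0.32)(0.64)
  = -0.1377 +0.1189 -0.2048 = -0.2236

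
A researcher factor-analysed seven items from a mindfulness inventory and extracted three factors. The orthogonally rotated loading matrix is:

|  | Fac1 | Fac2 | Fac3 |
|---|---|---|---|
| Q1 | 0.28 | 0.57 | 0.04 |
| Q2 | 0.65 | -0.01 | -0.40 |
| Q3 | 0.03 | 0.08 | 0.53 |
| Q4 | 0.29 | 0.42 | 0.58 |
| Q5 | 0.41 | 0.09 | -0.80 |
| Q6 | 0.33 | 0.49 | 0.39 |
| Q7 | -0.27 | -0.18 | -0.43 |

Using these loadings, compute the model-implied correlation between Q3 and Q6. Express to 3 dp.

0.256

r̂ = Σ λ_i·λ_j across factors = (0.03)(0.33) + (0.08)(0.49) + (0.53)(0.39)
  = +0.0099 +0.0392 +0.2067 = 0.2558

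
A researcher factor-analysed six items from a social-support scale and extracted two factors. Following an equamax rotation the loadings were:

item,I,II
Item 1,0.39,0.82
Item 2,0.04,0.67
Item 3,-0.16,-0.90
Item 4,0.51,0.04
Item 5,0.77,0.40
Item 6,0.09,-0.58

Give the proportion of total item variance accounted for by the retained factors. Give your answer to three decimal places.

0.578

SS loadings by factor: 1.0404, 2.4293; total = 3.4697.
Total variance with 6 standardized items is 6, so the solution explains 3.4697/6 = 0.5783.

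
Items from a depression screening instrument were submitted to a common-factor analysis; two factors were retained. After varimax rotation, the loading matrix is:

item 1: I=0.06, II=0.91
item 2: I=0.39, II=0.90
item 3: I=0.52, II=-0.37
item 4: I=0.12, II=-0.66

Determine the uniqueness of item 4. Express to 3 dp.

0.550

h² = 0.12² + (-0.66)² = 0.0144 + 0.4356 = 0.4500
Uniqueness u² = 1 − h² = 1 − 0.4500 = 0.5500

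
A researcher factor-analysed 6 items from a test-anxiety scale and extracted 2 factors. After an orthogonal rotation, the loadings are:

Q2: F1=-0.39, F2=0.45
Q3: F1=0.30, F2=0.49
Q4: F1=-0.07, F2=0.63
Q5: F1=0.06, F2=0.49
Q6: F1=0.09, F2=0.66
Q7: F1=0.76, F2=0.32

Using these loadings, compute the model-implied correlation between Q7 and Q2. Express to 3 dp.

r̂ = Σ λ_i·λ_j across factors = (0.76)(-0.39) + (0.32)(0.45)
  = -0.2964 +0.1440 = -0.1524

-0.152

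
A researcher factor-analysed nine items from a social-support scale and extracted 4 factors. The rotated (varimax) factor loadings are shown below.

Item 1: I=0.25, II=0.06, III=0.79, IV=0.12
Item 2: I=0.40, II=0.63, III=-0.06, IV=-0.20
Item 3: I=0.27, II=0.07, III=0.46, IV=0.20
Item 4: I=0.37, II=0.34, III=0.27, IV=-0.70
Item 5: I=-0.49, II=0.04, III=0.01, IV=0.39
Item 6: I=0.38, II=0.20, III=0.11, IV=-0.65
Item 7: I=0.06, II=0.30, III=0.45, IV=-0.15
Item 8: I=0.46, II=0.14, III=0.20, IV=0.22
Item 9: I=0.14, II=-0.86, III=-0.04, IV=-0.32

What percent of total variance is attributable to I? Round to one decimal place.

11.7%

SS loadings for I = 0.25² + 0.40² + 0.27² + 0.37² + (-0.49)² + 0.38² + 0.06² + 0.46² + 0.14² = 1.0516
With 9 standardized items, total variance = 9. Proportion = 1.0516/9 = 0.1168 → 11.68%.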